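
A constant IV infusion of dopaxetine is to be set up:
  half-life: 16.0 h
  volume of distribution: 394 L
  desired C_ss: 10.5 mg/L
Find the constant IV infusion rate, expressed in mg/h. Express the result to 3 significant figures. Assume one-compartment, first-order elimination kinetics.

k = ln2 / t½ = 0.693147 / 16.0 = 0.04332 h⁻¹
CL = k × Vd = 0.04332 × 394 = 17.07 L/h
At steady state, infusion rate R₀ = Css × CL = 10.5 × 17.07 = 179.2 mg/h

179 mg/h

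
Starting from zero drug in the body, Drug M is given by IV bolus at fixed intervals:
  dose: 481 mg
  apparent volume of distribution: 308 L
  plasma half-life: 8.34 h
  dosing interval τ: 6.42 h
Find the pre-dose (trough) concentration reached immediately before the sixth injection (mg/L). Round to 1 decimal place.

2.1 mg/L

C₀ per dose = Dose / Vd = 481 / 308 = 1.562 mg/L
k = ln2 / t½ = 0.693147 / 8.34 = 0.08311 h⁻¹
Fraction remaining after one interval: r = e^(−kτ) = e^(−0.08311 × 6.42) = 0.5865
Before dose 6, 5 doses have been given (aged 1τ, 2τ, 3τ, 4τ, 5τ).
C_trough = C₀ × (r + r² + … + r^5) = C₀ × r(1−r^5)/(1−r)
        = 1.562 × 0.5865 × (1 − 0.06940) / (1 − 0.5865) = 2.062 mg/L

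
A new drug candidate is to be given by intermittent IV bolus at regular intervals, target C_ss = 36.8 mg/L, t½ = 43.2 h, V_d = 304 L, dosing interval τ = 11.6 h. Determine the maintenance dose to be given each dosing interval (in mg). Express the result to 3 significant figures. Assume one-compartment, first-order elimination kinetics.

k = ln2 / t½ = 0.693147 / 43.2 = 0.01605 h⁻¹
CL = k × Vd = 0.01605 × 304 = 4.879 L/h
At steady state, Dose/τ = Css × CL.
Dose = Css × CL × τ = 36.8 × 4.879 × 11.6 = 2083 mg

2080 mg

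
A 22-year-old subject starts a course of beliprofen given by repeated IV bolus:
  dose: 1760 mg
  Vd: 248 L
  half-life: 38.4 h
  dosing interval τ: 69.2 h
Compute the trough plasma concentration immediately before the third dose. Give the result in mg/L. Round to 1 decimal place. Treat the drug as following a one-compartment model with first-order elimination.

2.6 mg/L

C₀ per dose = Dose / Vd = 1760 / 248 = 7.097 mg/L
k = ln2 / t½ = 0.693147 / 38.4 = 0.01805 h⁻¹
Fraction remaining after one interval: r = e^(−kτ) = e^(−0.01805 × 69.2) = 0.2868
Before dose 3, 2 doses have been given (aged 1τ, 2τ).
C_trough = C₀ × (r + r²) = 7.097 × (0.2868 + 0.08225) = 2.619 mg/L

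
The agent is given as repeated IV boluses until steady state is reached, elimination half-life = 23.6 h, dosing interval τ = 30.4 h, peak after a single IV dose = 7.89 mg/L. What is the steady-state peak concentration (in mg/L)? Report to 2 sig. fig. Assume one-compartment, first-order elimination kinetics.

13 mg/L

k = ln2 / t½ = 0.693147 / 23.6 = 0.02937 h⁻¹
e^(−kτ) = e^(−0.02937 × 30.4) = 0.4095
Accumulation ratio R = 1 / (1 − e^(−kτ)) = 1 / (1 − 0.4095) = 1.693
Steady-state peak = C₀ × R = 7.89 × 1.693 = 13.36 mg/L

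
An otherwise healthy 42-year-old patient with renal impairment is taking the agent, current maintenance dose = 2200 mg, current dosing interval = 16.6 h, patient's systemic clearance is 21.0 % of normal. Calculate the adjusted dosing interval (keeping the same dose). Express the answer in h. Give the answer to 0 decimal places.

79 h

To keep the same average steady-state level, dosing rate must scale with clearance.
CL ratio = 21.0 / 100 = 0.2100
New interval (same dose) = 16.6 / 0.2100 = 79.05 h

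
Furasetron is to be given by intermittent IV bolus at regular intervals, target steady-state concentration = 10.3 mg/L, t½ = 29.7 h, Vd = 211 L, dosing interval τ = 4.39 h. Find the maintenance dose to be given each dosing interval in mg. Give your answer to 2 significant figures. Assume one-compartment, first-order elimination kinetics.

220 mg

k = ln2 / t½ = 0.693147 / 29.7 = 0.02334 h⁻¹
CL = k × Vd = 0.02334 × 211 = 4.925 L/h
At steady state, Dose/τ = Css × CL.
Dose = Css × CL × τ = 10.3 × 4.925 × 4.39 = 222.7 mg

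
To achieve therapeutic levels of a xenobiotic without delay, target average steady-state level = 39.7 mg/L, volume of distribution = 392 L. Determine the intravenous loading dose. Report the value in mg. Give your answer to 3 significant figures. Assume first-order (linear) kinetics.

15600 mg

LD = Css × Vd = 39.7 × 392 = 15560 mg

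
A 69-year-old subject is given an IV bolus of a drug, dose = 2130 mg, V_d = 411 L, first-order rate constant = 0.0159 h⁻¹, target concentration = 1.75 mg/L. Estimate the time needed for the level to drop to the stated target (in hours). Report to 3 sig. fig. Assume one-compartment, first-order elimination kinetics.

68.3 h

C₀ = Dose / Vd = 2130 / 411 = 5.182 mg/L
t = ln(C₀ / C) / k = ln(5.182 / 1.75) / 0.01590
  = ln(2.961) / 0.01590 = 1.086 / 0.01590 = 68.30 h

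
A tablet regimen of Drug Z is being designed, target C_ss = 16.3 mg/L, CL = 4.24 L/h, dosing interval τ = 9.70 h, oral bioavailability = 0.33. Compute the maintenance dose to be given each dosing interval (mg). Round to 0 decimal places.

2031 mg

At steady state, F × (Dose/τ) = Css × CL.
Dose = Css × CL × τ / F = 16.3 × 4.240 × 9.70 / 0.33 = 2031 mg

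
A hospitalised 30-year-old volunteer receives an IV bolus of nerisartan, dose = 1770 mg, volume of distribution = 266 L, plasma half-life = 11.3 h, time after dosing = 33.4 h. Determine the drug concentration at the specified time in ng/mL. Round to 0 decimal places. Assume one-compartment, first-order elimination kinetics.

C₀ = Dose / Vd = 1770 / 266 = 6.654 mg/L
k = ln2 / t½ = 0.693147 / 11.3 = 0.06134 h⁻¹
C = C₀ · e^(−k·t) = 6.654 × e^(−0.06134 × 33.4)
  = 6.654 × 0.1289 = 0.8577 mg/L
Convert: 0.8577 mg/L × 1000 = 857.7 ng/mL

858 ng/mL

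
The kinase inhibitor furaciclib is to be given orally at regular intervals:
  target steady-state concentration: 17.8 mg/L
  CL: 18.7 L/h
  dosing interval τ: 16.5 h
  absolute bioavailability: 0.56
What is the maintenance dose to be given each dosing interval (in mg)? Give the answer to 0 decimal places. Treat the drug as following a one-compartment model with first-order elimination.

9807 mg

At steady state, F × (Dose/τ) = Css × CL.
Dose = Css × CL × τ / F = 17.8 × 18.70 × 16.5 / 0.56 = 9807 mg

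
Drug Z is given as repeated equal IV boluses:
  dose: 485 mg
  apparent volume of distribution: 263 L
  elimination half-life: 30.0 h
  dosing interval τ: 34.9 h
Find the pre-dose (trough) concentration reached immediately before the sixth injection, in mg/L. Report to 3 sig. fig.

1.46 mg/L

C₀ per dose = Dose / Vd = 485 / 263 = 1.844 mg/L
k = ln2 / t½ = 0.693147 / 30.0 = 0.02310 h⁻¹
Fraction remaining after one interval: r = e^(−kτ) = e^(−0.02310 × 34.9) = 0.4466
Before dose 6, 5 doses have been given (aged 1τ, 2τ, 3τ, 4τ, 5τ).
C_trough = C₀ × (r + r² + … + r^5) = C₀ × r(1−r^5)/(1−r)
        = 1.844 × 0.4466 × (1 − 0.01777) / (1 − 0.4466) = 1.462 mg/L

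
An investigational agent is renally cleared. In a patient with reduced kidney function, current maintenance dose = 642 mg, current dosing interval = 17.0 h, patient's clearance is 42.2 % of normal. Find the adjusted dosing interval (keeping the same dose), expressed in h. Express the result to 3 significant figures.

To keep the same average steady-state level, dosing rate must scale with clearance.
CL ratio = 42.2 / 100 = 0.4220
New interval (same dose) = 17.0 / 0.4220 = 40.28 h

40.3 h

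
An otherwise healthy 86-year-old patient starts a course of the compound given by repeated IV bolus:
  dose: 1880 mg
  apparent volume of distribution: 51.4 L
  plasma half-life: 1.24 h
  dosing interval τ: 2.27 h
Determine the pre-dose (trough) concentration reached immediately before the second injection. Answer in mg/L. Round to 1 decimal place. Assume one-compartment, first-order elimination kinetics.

10.3 mg/L

C₀ per dose = Dose / Vd = 1880 / 51.4 = 36.58 mg/L
k = ln2 / t½ = 0.693147 / 1.24 = 0.5590 h⁻¹
Fraction remaining after one interval: r = e^(−kτ) = e^(−0.5590 × 2.27) = 0.2811
Before dose 2, 1 dose has been given (aged 1τ).
C_trough = C₀ × r = 36.58 × 0.2811 = 10.28 mg/L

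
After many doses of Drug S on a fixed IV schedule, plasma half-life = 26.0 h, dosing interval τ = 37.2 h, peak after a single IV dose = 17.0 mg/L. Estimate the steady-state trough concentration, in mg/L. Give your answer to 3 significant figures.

10.0 mg/L

k = ln2 / t½ = 0.693147 / 26.0 = 0.02666 h⁻¹
e^(−kτ) = e^(−0.02666 × 37.2) = 0.3709
Accumulation ratio R = 1 / (1 − e^(−kτ)) = 1 / (1 − 0.3709) = 1.590
Steady-state trough = C₀ × R × e^(−kτ) = 17.0 × 1.590 × 0.3709 = 10.03 mg/L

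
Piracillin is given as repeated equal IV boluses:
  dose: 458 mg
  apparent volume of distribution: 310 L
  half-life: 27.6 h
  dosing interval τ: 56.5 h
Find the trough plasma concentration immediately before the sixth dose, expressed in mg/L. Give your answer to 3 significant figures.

C₀ per dose = Dose / Vd = 458 / 310 = 1.477 mg/L
k = ln2 / t½ = 0.693147 / 27.6 = 0.02511 h⁻¹
Fraction remaining after one interval: r = e^(−kτ) = e^(−0.02511 × 56.5) = 0.2420
Before dose 6, 5 doses have been given (aged 1τ, 2τ, 3τ, 4τ, 5τ).
C_trough = C₀ × (r + r² + … + r^5) = C₀ × r(1−r^5)/(1−r)
        = 1.477 × 0.2420 × (1 − 0.0008300) / (1 − 0.2420) = 0.4712 mg/L

0.471 mg/L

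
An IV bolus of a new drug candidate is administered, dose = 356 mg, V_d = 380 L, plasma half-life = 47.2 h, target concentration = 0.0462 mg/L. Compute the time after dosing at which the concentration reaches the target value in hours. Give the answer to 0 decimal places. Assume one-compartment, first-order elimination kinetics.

205 h

C₀ = Dose / Vd = 356.0 / 380 = 0.9368 mg/L
k = ln2 / t½ = 0.693147 / 47.2 = 0.01469 h⁻¹
t = ln(C₀ / C) / k = ln(0.9368 / 0.0462) / 0.01469
  = ln(20.28) / 0.01469 = 3.010 / 0.01469 = 204.9 h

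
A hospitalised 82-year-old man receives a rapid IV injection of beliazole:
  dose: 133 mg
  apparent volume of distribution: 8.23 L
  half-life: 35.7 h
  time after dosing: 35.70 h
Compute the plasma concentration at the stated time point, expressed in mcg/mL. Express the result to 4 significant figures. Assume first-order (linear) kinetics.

C₀ = Dose / Vd = 133.0 / 8.23 = 16.16 mg/L
k = ln2 / t½ = 0.693147 / 35.7 = 0.01942 h⁻¹
t / t½ = 35.70 / 35.7 = 1 half-lives
C = C₀ × (1/2)^1 = 16.16 × 0.5000 = 8.080 mg/L
(8.080 mg/L = 8.080 mcg/mL)

8.080 mcg/mL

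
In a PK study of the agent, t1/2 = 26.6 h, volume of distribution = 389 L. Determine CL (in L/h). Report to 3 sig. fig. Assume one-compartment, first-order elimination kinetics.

10.1 L/h

k = ln2 / t½ = 0.693147 / 26.6 = 0.02606 h⁻¹
CL = k × Vd = 0.02606 × 389 = 10.14 L/h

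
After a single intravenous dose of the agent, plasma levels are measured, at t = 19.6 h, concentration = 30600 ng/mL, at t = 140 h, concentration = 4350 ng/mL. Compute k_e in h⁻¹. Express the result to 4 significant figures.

0.01620 h⁻¹

k = ln(C₁/C₂) / (t₂ − t₁) = ln(30600/4350) / (140 − 19.6)
  = 1.951 / 120.4 = 0.01620 h⁻¹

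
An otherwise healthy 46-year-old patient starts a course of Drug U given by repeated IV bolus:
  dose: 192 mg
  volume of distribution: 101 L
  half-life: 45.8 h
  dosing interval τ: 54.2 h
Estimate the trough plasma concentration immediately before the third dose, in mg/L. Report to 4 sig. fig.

1.206 mg/L

C₀ per dose = Dose / Vd = 192 / 101 = 1.901 mg/L
k = ln2 / t½ = 0.693147 / 45.8 = 0.01513 h⁻¹
Fraction remaining after one interval: r = e^(−kτ) = e^(−0.01513 × 54.2) = 0.4404
Before dose 3, 2 doses have been given (aged 1τ, 2τ).
C_trough = C₀ × (r + r²) = 1.901 × (0.4404 + 0.1940) = 1.206 mg/L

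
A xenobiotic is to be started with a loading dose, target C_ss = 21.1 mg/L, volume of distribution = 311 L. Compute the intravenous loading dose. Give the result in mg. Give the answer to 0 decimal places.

6562 mg

LD = Css × Vd = 21.1 × 311 = 6562 mg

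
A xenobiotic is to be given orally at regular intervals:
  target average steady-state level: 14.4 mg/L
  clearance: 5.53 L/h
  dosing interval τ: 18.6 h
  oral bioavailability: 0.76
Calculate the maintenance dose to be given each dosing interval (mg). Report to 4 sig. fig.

At steady state, F × (Dose/τ) = Css × CL.
Dose = Css × CL × τ / F = 14.4 × 5.530 × 18.6 / 0.76 = 1949 mg

1949 mg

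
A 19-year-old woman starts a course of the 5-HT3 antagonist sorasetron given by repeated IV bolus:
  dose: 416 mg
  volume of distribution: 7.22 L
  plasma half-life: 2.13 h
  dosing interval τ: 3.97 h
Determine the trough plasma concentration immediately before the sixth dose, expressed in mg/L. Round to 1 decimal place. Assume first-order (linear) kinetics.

C₀ per dose = Dose / Vd = 416 / 7.22 = 57.62 mg/L
k = ln2 / t½ = 0.693147 / 2.13 = 0.3254 h⁻¹
Fraction remaining after one interval: r = e^(−kτ) = e^(−0.3254 × 3.97) = 0.2748
Before dose 6, 5 doses have been given (aged 1τ, 2τ, 3τ, 4τ, 5τ).
C_trough = C₀ × (r + r² + … + r^5) = C₀ × r(1−r^5)/(1−r)
        = 57.62 × 0.2748 × (1 − 0.001567) / (1 − 0.2748) = 21.80 mg/L

21.8 mg/L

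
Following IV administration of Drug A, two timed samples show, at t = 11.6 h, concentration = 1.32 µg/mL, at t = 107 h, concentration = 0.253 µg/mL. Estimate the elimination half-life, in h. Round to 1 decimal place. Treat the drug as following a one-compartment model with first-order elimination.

40.0 h

k = ln(C₁/C₂) / (t₂ − t₁) = ln(1.32/0.253) / (107 − 11.6)
  = 1.652 / 95.40 = 0.01732 h⁻¹
t½ = ln2 / k = 0.693147 / 0.01732 = 40.02 h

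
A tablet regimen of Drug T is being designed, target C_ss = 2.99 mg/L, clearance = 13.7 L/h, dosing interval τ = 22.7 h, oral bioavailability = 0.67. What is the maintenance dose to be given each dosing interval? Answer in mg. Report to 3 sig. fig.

1390 mg

At steady state, F × (Dose/τ) = Css × CL.
Dose = Css × CL × τ / F = 2.99 × 13.70 × 22.7 / 0.67 = 1388 mg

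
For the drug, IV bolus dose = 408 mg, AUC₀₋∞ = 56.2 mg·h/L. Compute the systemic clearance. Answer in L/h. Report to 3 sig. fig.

7.26 L/h

CL = Dose / AUC = 408 / 56.2 = 7.260 L/h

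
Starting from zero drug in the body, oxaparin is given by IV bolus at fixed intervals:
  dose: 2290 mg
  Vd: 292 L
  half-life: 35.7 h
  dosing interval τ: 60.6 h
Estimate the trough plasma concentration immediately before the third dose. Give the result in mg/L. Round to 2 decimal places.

3.16 mg/L

C₀ per dose = Dose / Vd = 2290 / 292 = 7.842 mg/L
k = ln2 / t½ = 0.693147 / 35.7 = 0.01942 h⁻¹
Fraction remaining after one interval: r = e^(−kτ) = e^(−0.01942 × 60.6) = 0.3082
Before dose 3, 2 doses have been given (aged 1τ, 2τ).
C_trough = C₀ × (r + r²) = 7.842 × (0.3082 + 0.09499) = 3.162 mg/L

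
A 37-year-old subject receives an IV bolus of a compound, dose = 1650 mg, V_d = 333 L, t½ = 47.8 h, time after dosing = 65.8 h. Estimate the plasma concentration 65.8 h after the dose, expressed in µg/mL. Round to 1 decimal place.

1.9 µg/mL

C₀ = Dose / Vd = 1650 / 333 = 4.955 mg/L
k = ln2 / t½ = 0.693147 / 47.8 = 0.01450 h⁻¹
C = C₀ · e^(−k·t) = 4.955 × e^(−0.01450 × 65.8)
  = 4.955 × 0.3852 = 1.909 mg/L
(1.909 mg/L = 1.909 µg/mL)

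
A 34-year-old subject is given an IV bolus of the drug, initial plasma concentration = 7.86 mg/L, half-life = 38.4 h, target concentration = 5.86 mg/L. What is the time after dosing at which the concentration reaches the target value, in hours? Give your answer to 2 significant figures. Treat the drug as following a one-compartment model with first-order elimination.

16 h

k = ln2 / t½ = 0.693147 / 38.4 = 0.01805 h⁻¹
t = ln(C₀ / C) / k = ln(7.860 / 5.86) / 0.01805
  = ln(1.341) / 0.01805 = 0.2934 / 0.01805 = 16.25 h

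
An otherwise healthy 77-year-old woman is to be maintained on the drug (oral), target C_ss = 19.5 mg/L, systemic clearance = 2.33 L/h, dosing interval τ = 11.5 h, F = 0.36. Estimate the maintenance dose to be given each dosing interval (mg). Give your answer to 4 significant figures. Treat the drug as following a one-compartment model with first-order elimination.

At steady state, F × (Dose/τ) = Css × CL.
Dose = Css × CL × τ / F = 19.5 × 2.330 × 11.5 / 0.36 = 1451 mg

1451 mg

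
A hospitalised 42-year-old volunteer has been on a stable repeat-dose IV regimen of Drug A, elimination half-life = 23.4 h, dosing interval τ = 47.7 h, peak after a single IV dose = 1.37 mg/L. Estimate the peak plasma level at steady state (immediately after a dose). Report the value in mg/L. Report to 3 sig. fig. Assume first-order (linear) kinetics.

1.81 mg/L

k = ln2 / t½ = 0.693147 / 23.4 = 0.02962 h⁻¹
e^(−kτ) = e^(−0.02962 × 47.7) = 0.2434
Accumulation ratio R = 1 / (1 − e^(−kτ)) = 1 / (1 − 0.2434) = 1.322
Steady-state peak = C₀ × R = 1.37 × 1.322 = 1.811 mg/L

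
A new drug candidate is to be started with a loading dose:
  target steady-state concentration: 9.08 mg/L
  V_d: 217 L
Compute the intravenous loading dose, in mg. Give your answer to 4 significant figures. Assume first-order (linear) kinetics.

LD = Css × Vd = 9.08 × 217 = 1970 mg

1970 mg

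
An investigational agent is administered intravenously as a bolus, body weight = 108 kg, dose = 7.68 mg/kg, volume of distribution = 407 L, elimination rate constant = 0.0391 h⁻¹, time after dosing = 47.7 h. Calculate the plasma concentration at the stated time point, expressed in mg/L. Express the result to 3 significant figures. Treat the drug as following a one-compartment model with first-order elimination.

Total dose = 7.68 × 108 = 829.4 mg
C₀ = Dose / Vd = 829.4 / 407 = 2.038 mg/L
C = C₀ · e^(−k·t) = 2.038 × e^(−0.03910 × 47.7)
  = 2.038 × 0.1549 = 0.3157 mg/L

0.316 mg/L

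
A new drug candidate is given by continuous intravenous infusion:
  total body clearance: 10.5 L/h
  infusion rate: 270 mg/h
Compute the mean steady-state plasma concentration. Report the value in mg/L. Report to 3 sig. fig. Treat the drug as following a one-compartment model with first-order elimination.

25.7 mg/L

At steady state Css = R₀ / CL = 270 / 10.50 = 25.71 mg/L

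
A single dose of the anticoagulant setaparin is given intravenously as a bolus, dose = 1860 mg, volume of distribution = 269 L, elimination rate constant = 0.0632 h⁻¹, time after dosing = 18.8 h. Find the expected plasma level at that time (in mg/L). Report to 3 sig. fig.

C₀ = Dose / Vd = 1860 / 269 = 6.914 mg/L
C = C₀ · e^(−k·t) = 6.914 × e^(−0.06320 × 18.8)
  = 6.914 × 0.3048 = 2.107 mg/L

2.11 mg/L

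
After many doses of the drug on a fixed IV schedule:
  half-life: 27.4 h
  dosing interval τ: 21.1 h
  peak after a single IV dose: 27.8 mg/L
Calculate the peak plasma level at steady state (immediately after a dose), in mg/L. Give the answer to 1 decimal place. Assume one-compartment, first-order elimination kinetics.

k = ln2 / t½ = 0.693147 / 27.4 = 0.02530 h⁻¹
e^(−kτ) = e^(−0.02530 × 21.1) = 0.5864
Accumulation ratio R = 1 / (1 − e^(−kτ)) = 1 / (1 − 0.5864) = 2.418
Steady-state peak = C₀ × R = 27.8 × 2.418 = 67.22 mg/L

67.2 mg/L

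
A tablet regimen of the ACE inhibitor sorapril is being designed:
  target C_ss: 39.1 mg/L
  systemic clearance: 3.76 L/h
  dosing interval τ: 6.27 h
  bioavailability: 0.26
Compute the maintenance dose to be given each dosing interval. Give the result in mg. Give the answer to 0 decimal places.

At steady state, F × (Dose/τ) = Css × CL.
Dose = Css × CL × τ / F = 39.1 × 3.760 × 6.27 / 0.26 = 3545 mg

3545 mg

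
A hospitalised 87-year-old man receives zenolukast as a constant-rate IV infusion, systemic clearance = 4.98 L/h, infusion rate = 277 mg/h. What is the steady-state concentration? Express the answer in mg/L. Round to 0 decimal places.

At steady state Css = R₀ / CL = 277 / 4.980 = 55.62 mg/L

56 mg/L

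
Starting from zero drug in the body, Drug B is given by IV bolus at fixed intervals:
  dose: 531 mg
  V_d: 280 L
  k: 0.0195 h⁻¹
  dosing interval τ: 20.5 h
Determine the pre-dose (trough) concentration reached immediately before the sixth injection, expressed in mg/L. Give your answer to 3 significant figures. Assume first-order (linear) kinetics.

3.34 mg/L

C₀ per dose = Dose / Vd = 531 / 280 = 1.896 mg/L
Fraction remaining after one interval: r = e^(−kτ) = e^(−0.01950 × 20.5) = 0.6705
Before dose 6, 5 doses have been given (aged 1τ, 2τ, 3τ, 4τ, 5τ).
C_trough = C₀ × (r + r² + … + r^5) = C₀ × r(1−r^5)/(1−r)
        = 1.896 × 0.6705 × (1 − 0.1355) / (1 − 0.6705) = 3.335 mg/L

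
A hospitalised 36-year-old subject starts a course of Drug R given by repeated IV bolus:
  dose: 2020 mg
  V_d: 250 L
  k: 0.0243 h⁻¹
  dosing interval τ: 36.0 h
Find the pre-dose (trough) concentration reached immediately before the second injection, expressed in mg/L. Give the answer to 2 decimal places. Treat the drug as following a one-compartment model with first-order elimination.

C₀ per dose = Dose / Vd = 2020 / 250 = 8.080 mg/L
Fraction remaining after one interval: r = e^(−kτ) = e^(−0.02430 × 36.0) = 0.4169
Before dose 2, 1 dose has been given (aged 1τ).
C_trough = C₀ × r = 8.080 × 0.4169 = 3.369 mg/L

3.37 mg/L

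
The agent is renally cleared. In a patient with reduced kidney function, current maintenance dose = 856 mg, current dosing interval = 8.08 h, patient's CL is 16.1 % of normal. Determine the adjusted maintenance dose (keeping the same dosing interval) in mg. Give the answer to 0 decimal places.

To keep the same average steady-state level, dosing rate must scale with clearance.
CL ratio = 16.1 / 100 = 0.1610
New dose (same interval) = 856 × 0.1610 = 137.8 mg

138 mg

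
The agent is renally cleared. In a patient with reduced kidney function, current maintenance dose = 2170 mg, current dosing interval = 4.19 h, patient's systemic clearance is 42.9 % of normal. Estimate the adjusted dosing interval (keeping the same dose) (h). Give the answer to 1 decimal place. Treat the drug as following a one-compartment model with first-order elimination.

9.8 h

To keep the same average steady-state level, dosing rate must scale with clearance.
CL ratio = 42.9 / 100 = 0.4290
New interval (same dose) = 4.19 / 0.4290 = 9.767 h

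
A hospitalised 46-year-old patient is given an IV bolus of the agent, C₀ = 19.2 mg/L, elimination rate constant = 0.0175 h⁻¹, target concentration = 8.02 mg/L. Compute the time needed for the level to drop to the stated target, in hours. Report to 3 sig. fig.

t = ln(C₀ / C) / k = ln(19.20 / 8.02) / 0.01750
  = ln(2.394) / 0.01750 = 0.8730 / 0.01750 = 49.89 h

49.9 h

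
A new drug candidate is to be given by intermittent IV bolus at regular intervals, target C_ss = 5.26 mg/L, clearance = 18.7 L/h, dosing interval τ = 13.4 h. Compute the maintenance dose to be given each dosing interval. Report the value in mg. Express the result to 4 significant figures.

At steady state, Dose/τ = Css × CL.
Dose = Css × CL × τ = 5.26 × 18.70 × 13.4 = 1318 mg

1318 mg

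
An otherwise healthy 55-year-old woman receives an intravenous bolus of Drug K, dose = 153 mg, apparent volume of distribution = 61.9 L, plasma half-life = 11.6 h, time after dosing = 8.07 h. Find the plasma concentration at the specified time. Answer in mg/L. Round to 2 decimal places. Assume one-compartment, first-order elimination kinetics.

1.53 mg/L

C₀ = Dose / Vd = 153.0 / 61.9 = 2.472 mg/L
k = ln2 / t½ = 0.693147 / 11.6 = 0.05975 h⁻¹
C = C₀ · e^(−k·t) = 2.472 × e^(−0.05975 × 8.07)
  = 2.472 × 0.6174 = 1.526 mg/L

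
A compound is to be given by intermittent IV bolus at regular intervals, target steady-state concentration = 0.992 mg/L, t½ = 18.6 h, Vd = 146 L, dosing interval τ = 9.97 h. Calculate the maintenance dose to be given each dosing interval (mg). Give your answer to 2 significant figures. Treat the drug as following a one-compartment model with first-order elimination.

54 mg

k = ln2 / t½ = 0.693147 / 18.6 = 0.03727 h⁻¹
CL = k × Vd = 0.03727 × 146 = 5.441 L/h
At steady state, Dose/τ = Css × CL.
Dose = Css × CL × τ = 0.992 × 5.441 × 9.97 = 53.81 mg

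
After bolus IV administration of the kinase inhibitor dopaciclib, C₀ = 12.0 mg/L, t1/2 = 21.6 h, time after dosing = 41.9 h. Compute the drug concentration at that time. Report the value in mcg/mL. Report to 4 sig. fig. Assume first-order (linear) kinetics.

k = ln2 / t½ = 0.693147 / 21.6 = 0.03209 h⁻¹
C = C₀ · e^(−k·t) = 12.00 × e^(−0.03209 × 41.9)
  = 12.00 × 0.2607 = 3.128 mg/L
(3.128 mg/L = 3.128 mcg/mL)

3.128 mcg/mL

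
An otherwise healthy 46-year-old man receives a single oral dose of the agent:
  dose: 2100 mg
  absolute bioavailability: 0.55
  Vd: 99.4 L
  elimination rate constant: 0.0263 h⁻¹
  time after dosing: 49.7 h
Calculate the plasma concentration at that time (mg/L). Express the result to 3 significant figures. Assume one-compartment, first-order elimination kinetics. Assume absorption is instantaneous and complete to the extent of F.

3.14 mg/L

Amount reaching circulation = F × Dose = 0.55 × 2100 = 1155 mg
C₀ = F·Dose / Vd = 1155 / 99.4 = 11.62 mg/L
C = C₀ · e^(−k·t) = 11.62 × e^(−0.02630 × 49.7)
  = 11.62 × 0.2706 = 3.144 mg/L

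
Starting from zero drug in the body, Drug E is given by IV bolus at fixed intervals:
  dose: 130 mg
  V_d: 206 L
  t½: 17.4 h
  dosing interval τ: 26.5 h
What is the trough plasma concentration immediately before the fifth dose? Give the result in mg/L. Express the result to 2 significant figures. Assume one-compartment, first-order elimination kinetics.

0.33 mg/L

C₀ per dose = Dose / Vd = 130 / 206 = 0.6311 mg/L
k = ln2 / t½ = 0.693147 / 17.4 = 0.03984 h⁻¹
Fraction remaining after one interval: r = e^(−kτ) = e^(−0.03984 × 26.5) = 0.3479
Before dose 5, 4 doses have been given (aged 1τ, 2τ, 3τ, 4τ).
C_trough = C₀ × (r + r² + … + r^4) = C₀ × r(1−r^4)/(1−r)
        = 0.6311 × 0.3479 × (1 − 0.01465) / (1 − 0.3479) = 0.3318 mg/L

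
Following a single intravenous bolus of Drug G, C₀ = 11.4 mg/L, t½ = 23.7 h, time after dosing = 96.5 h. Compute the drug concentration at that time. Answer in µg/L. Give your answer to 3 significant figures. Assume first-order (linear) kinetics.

k = ln2 / t½ = 0.693147 / 23.7 = 0.02925 h⁻¹
C = C₀ · e^(−k·t) = 11.40 × e^(−0.02925 × 96.5)
  = 11.40 × 0.05945 = 0.6777 mg/L
Convert: 0.6777 mg/L × 1000 = 677.7 µg/L

678 µg/L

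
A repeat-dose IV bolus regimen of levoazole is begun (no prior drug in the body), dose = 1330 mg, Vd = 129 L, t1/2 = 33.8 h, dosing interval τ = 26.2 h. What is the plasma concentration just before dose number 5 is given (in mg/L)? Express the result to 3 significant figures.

C₀ per dose = Dose / Vd = 1330 / 129 = 10.31 mg/L
k = ln2 / t½ = 0.693147 / 33.8 = 0.02051 h⁻¹
Fraction remaining after one interval: r = e^(−kτ) = e^(−0.02051 × 26.2) = 0.5843
Before dose 5, 4 doses have been given (aged 1τ, 2τ, 3τ, 4τ).
C_trough = C₀ × (r + r² + … + r^4) = C₀ × r(1−r^4)/(1−r)
        = 10.31 × 0.5843 × (1 − 0.1166) / (1 − 0.5843) = 12.80 mg/L

12.8 mg/L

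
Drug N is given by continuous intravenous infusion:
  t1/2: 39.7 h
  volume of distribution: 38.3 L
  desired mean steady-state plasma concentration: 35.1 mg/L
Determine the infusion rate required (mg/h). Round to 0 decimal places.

k = ln2 / t½ = 0.693147 / 39.7 = 0.01746 h⁻¹
CL = k × Vd = 0.01746 × 38.3 = 0.6687 L/h
At steady state, infusion rate R₀ = Css × CL = 35.1 × 0.6687 = 23.47 mg/h

23 mg/h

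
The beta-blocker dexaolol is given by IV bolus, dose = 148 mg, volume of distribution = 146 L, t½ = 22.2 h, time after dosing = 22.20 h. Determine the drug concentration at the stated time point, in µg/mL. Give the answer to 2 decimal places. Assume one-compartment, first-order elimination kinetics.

0.51 µg/mL

C₀ = Dose / Vd = 148.0 / 146 = 1.014 mg/L
k = ln2 / t½ = 0.693147 / 22.2 = 0.03122 h⁻¹
t / t½ = 22.20 / 22.2 = 1 half-lives
C = C₀ × (1/2)^1 = 1.014 × 0.5000 = 0.5070 mg/L
(0.5070 mg/L = 0.5070 µg/mL)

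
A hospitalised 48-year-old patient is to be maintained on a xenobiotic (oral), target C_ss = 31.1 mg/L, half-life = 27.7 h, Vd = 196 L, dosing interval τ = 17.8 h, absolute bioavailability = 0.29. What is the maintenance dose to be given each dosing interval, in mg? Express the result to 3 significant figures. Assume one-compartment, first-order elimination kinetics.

k = ln2 / t½ = 0.693147 / 27.7 = 0.02502 h⁻¹
CL = k × Vd = 0.02502 × 196 = 4.904 L/h
At steady state, F × (Dose/τ) = Css × CL.
Dose = Css × CL × τ / F = 31.1 × 4.904 × 17.8 / 0.29 = 9361 mg

9360 mg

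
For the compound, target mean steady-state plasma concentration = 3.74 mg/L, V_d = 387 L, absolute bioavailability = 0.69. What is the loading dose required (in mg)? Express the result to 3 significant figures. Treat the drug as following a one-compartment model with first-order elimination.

LD = Css × Vd / F = 3.74 × 387 / 0.69 = 2098 mg

2100 mg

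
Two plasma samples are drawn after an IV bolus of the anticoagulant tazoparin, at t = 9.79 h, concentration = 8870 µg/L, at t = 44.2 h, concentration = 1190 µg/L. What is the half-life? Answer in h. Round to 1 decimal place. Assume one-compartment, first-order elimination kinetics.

k = ln(C₁/C₂) / (t₂ − t₁) = ln(8870/1190) / (44.2 − 9.79)
  = 2.009 / 34.41 = 0.05838 h⁻¹
t½ = ln2 / k = 0.693147 / 0.05838 = 11.87 h

11.9 h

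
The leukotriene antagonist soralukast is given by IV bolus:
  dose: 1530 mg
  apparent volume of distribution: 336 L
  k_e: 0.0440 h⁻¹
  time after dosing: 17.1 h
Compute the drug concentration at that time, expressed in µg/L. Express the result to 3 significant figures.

C₀ = Dose / Vd = 1530 / 336 = 4.554 mg/L
C = C₀ · e^(−k·t) = 4.554 × e^(−0.04400 × 17.1)
  = 4.554 × 0.4712 = 2.146 mg/L
Convert: 2.146 mg/L × 1000 = 2146 µg/L

2150 µg/L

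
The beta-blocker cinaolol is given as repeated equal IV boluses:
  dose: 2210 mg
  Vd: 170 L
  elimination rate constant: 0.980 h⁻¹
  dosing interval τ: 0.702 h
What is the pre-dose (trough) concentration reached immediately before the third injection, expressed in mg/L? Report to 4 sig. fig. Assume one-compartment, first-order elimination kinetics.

C₀ per dose = Dose / Vd = 2210 / 170 = 13.00 mg/L
Fraction remaining after one interval: r = e^(−kτ) = e^(−0.9800 × 0.702) = 0.5026
Before dose 3, 2 doses have been given (aged 1τ, 2τ).
C_trough = C₀ × (r + r²) = 13.00 × (0.5026 + 0.2526) = 9.818 mg/L

9.818 mg/L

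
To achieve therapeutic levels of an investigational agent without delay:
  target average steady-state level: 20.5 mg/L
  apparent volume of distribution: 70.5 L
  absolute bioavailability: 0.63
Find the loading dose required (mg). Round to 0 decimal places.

2294 mg

LD = Css × Vd / F = 20.5 × 70.5 / 0.63 = 2294 mg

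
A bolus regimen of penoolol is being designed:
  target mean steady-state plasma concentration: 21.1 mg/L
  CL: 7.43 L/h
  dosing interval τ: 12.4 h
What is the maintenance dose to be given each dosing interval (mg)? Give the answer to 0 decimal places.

1944 mg

At steady state, Dose/τ = Css × CL.
Dose = Css × CL × τ = 21.1 × 7.430 × 12.4 = 1944 mg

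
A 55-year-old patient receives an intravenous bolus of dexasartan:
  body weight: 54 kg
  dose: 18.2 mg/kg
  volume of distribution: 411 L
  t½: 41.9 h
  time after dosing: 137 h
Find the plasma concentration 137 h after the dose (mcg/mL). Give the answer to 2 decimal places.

0.25 mcg/mL

Total dose = 18.2 × 54 = 982.8 mg
C₀ = Dose / Vd = 982.8 / 411 = 2.391 mg/L
k = ln2 / t½ = 0.693147 / 41.9 = 0.01654 h⁻¹
C = C₀ · e^(−k·t) = 2.391 × e^(−0.01654 × 137)
  = 2.391 × 0.1037 = 0.2479 mg/L
(0.2479 mg/L = 0.2479 mcg/mL)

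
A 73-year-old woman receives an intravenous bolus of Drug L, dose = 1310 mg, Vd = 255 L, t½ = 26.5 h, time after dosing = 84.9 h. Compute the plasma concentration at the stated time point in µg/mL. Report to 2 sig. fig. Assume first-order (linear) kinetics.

0.56 µg/mL

C₀ = Dose / Vd = 1310 / 255 = 5.137 mg/L
k = ln2 / t½ = 0.693147 / 26.5 = 0.02616 h⁻¹
C = C₀ · e^(−k·t) = 5.137 × e^(−0.02616 × 84.9)
  = 5.137 × 0.1085 = 0.5574 mg/L
(0.5574 mg/L = 0.5574 µg/mL)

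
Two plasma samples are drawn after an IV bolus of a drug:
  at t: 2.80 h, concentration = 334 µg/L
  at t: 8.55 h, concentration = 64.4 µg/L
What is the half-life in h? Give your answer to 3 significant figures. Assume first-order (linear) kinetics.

2.42 h

k = ln(C₁/C₂) / (t₂ − t₁) = ln(334/64.4) / (8.55 − 2.80)
  = 1.646 / 5.750 = 0.2863 h⁻¹
t½ = ln2 / k = 0.693147 / 0.2863 = 2.421 h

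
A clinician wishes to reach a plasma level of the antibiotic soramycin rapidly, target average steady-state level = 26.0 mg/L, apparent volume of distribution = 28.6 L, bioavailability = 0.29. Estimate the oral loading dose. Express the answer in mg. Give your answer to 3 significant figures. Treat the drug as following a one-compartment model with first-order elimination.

LD = Css × Vd / F = 26.0 × 28.6 / 0.29 = 2564 mg

2560 mg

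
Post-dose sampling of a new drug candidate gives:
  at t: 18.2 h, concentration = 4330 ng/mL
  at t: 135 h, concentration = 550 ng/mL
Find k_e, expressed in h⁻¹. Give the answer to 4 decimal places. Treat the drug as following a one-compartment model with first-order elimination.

k = ln(C₁/C₂) / (t₂ − t₁) = ln(4330/550) / (135 − 18.2)
  = 2.063 / 116.8 = 0.01766 h⁻¹

0.0177 h⁻¹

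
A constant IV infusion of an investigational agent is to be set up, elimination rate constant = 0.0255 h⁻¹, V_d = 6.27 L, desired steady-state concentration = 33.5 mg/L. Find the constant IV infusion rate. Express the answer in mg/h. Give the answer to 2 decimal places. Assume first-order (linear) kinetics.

CL = k × Vd = 0.02550 × 6.27 = 0.1599 L/h
At steady state, infusion rate R₀ = Css × CL = 33.5 × 0.1599 = 5.357 mg/h

5.36 mg/h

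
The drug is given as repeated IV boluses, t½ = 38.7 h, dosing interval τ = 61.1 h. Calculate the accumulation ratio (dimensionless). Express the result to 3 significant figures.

1.50

k = ln2 / t½ = 0.693147 / 38.7 = 0.01791 h⁻¹
e^(−kτ) = e^(−0.01791 × 61.1) = 0.3348
Accumulation ratio R = 1 / (1 − e^(−kτ)) = 1 / (1 − 0.3348) = 1.503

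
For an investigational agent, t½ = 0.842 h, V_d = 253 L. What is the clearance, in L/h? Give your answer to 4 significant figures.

k = ln2 / t½ = 0.693147 / 0.842 = 0.8232 h⁻¹
CL = k × Vd = 0.8232 × 253 = 208.3 L/h

208.3 L/h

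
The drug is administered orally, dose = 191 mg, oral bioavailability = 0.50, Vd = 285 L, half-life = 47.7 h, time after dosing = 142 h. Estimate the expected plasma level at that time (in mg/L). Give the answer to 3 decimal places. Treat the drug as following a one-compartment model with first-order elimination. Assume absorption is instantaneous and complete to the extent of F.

Amount reaching circulation = F × Dose = 0.50 × 191.0 = 95.50 mg
C₀ = F·Dose / Vd = 95.50 / 285 = 0.3351 mg/L
k = ln2 / t½ = 0.693147 / 47.7 = 0.01453 h⁻¹
C = C₀ · e^(−k·t) = 0.3351 × e^(−0.01453 × 142)
  = 0.3351 × 0.1270 = 0.04256 mg/L

0.043 mg/L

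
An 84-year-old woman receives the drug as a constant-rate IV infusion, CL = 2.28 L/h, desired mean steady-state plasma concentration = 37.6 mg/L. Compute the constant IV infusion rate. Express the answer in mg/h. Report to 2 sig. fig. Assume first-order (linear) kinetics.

86 mg/h

At steady state, infusion rate R₀ = Css × CL = 37.6 × 2.280 = 85.73 mg/h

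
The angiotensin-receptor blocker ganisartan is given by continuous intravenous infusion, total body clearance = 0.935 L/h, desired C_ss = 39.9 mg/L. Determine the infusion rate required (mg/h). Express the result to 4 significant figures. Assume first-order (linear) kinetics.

37.31 mg/h

At steady state, infusion rate R₀ = Css × CL = 39.9 × 0.9350 = 37.31 mg/h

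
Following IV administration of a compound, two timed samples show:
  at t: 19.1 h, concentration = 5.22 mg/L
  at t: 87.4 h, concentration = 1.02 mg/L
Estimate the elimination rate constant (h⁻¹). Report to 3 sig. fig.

k = ln(C₁/C₂) / (t₂ − t₁) = ln(5.22/1.02) / (87.4 − 19.1)
  = 1.633 / 68.30 = 0.02391 h⁻¹

0.0239 h⁻¹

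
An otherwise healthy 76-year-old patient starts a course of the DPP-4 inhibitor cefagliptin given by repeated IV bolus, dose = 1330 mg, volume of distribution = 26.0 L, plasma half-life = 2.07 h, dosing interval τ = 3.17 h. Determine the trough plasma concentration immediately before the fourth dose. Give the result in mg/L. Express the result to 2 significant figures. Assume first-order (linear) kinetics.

C₀ per dose = Dose / Vd = 1330 / 26.0 = 51.15 mg/L
k = ln2 / t½ = 0.693147 / 2.07 = 0.3349 h⁻¹
Fraction remaining after one interval: r = e^(−kτ) = e^(−0.3349 × 3.17) = 0.3459
Before dose 4, 3 doses have been given (aged 1τ, 2τ, 3τ).
C_trough = C₀ × (r + r² + … + r^3) = C₀ × r(1−r^3)/(1−r)
        = 51.15 × 0.3459 × (1 − 0.04139) / (1 − 0.3459) = 25.93 mg/L

26 mg/L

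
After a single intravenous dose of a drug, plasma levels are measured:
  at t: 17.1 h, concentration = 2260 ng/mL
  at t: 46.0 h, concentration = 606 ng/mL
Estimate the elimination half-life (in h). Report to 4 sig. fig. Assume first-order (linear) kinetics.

15.22 h

k = ln(C₁/C₂) / (t₂ − t₁) = ln(2260/606) / (46.0 − 17.1)
  = 1.316 / 28.90 = 0.04554 h⁻¹
t½ = ln2 / k = 0.693147 / 0.04554 = 15.22 h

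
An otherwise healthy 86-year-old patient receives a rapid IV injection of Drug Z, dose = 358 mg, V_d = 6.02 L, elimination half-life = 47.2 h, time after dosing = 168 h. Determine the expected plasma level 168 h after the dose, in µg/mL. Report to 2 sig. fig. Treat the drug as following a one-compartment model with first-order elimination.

C₀ = Dose / Vd = 358.0 / 6.02 = 59.47 mg/L
k = ln2 / t½ = 0.693147 / 47.2 = 0.01469 h⁻¹
C = C₀ · e^(−k·t) = 59.47 × e^(−0.01469 × 168)
  = 59.47 × 0.08476 = 5.041 mg/L
(5.041 mg/L = 5.041 µg/mL)

5.0 µg/mL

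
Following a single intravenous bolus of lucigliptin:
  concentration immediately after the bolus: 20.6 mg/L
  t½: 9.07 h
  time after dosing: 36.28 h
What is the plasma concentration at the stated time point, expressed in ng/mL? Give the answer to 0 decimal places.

1288 ng/mL

k = ln2 / t½ = 0.693147 / 9.07 = 0.07642 h⁻¹
t / t½ = 36.28 / 9.07 = 4 half-lives
C = C₀ × (1/2)^4 = 20.60 × 0.06250 = 1.288 mg/L
Convert: 1.288 mg/L × 1000 = 1288 ng/mL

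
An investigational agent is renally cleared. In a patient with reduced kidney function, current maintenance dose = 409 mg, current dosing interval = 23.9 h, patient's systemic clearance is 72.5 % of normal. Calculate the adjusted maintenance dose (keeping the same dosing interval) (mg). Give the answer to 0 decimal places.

To keep the same average steady-state level, dosing rate must scale with clearance.
CL ratio = 72.5 / 100 = 0.7250
New dose (same interval) = 409 × 0.7250 = 296.5 mg

297 mg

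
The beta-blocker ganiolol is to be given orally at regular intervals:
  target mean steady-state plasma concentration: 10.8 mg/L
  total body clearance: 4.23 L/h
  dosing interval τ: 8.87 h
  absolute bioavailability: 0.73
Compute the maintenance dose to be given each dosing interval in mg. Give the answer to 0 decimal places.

555 mg

At steady state, F × (Dose/τ) = Css × CL.
Dose = Css × CL × τ / F = 10.8 × 4.230 × 8.87 / 0.73 = 555.1 mg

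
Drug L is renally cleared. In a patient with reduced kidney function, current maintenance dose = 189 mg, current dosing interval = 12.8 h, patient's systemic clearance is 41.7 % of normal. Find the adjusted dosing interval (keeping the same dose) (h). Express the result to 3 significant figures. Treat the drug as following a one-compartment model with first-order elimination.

To keep the same average steady-state level, dosing rate must scale with clearance.
CL ratio = 41.7 / 100 = 0.4170
New interval (same dose) = 12.8 / 0.4170 = 30.70 h

30.7 h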